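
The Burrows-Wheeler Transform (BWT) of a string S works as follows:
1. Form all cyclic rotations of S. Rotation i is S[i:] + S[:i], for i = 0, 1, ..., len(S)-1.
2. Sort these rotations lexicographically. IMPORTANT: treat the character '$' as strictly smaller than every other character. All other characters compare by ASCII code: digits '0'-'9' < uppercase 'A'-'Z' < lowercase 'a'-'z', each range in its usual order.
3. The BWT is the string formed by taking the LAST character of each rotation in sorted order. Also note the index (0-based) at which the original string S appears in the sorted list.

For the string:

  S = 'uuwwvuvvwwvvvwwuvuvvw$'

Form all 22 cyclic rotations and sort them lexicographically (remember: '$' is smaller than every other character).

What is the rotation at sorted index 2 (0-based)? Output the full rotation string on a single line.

Answer: uvuvvw$uuwwvuvvwwvvvww

Derivation:
All 22 rotations (rotation i = S[i:]+S[:i]):
  rot[0] = uuwwvuvvwwvvvwwuvuvvw$
  rot[1] = uwwvuvvwwvvvwwuvuvvw$u
  rot[2] = wwvuvvwwvvvwwuvuvvw$uu
  rot[3] = wvuvvwwvvvwwuvuvvw$uuw
  rot[4] = vuvvwwvvvwwuvuvvw$uuww
  rot[5] = uvvwwvvvwwuvuvvw$uuwwv
  rot[6] = vvwwvvvwwuvuvvw$uuwwvu
  rot[7] = vwwvvvwwuvuvvw$uuwwvuv
  rot[8] = wwvvvwwuvuvvw$uuwwvuvv
  rot[9] = wvvvwwuvuvvw$uuwwvuvvw
  rot[10] = vvvwwuvuvvw$uuwwvuvvww
  rot[11] = vvwwuvuvvw$uuwwvuvvwwv
  rot[12] = vwwuvuvvw$uuwwvuvvwwvv
  rot[13] = wwuvuvvw$uuwwvuvvwwvvv
  rot[14] = wuvuvvw$uuwwvuvvwwvvvw
  rot[15] = uvuvvw$uuwwvuvvwwvvvww
  rot[16] = vuvvw$uuwwvuvvwwvvvwwu
  rot[17] = uvvw$uuwwvuvvwwvvvwwuv
  rot[18] = vvw$uuwwvuvvwwvvvwwuvu
  rot[19] = vw$uuwwvuvvwwvvvwwuvuv
  rot[20] = w$uuwwvuvvwwvvvwwuvuvv
  rot[21] = $uuwwvuvvwwvvvwwuvuvvw
Sorted (with $ < everything):
  sorted[0] = $uuwwvuvvwwvvvwwuvuvvw
  sorted[1] = uuwwvuvvwwvvvwwuvuvvw$
  sorted[2] = uvuvvw$uuwwvuvvwwvvvww
  sorted[3] = uvvw$uuwwvuvvwwvvvwwuv
  sorted[4] = uvvwwvvvwwuvuvvw$uuwwv
  sorted[5] = uwwvuvvwwvvvwwuvuvvw$u
  sorted[6] = vuvvw$uuwwvuvvwwvvvwwu
  sorted[7] = vuvvwwvvvwwuvuvvw$uuww
  sorted[8] = vvvwwuvuvvw$uuwwvuvvww
  sorted[9] = vvw$uuwwvuvvwwvvvwwuvu
  sorted[10] = vvwwuvuvvw$uuwwvuvvwwv
  sorted[11] = vvwwvvvwwuvuvvw$uuwwvu
  sorted[12] = vw$uuwwvuvvwwvvvwwuvuv
  sorted[13] = vwwuvuvvw$uuwwvuvvwwvv
  sorted[14] = vwwvvvwwuvuvvw$uuwwvuv
  sorted[15] = w$uuwwvuvvwwvvvwwuvuvv
  sorted[16] = wuvuvvw$uuwwvuvvwwvvvw
  sorted[17] = wvuvvwwvvvwwuvuvvw$uuw
  sorted[18] = wvvvwwuvuvvw$uuwwvuvvw
  sorted[19] = wwuvuvvw$uuwwvuvvwwvvv
  sorted[20] = wwvuvvwwvvvwwuvuvvw$uu
  sorted[21] = wwvvvwwuvuvvw$uuwwvuvv
sorted[2] = uvuvvw$uuwwvuvvwwvvvww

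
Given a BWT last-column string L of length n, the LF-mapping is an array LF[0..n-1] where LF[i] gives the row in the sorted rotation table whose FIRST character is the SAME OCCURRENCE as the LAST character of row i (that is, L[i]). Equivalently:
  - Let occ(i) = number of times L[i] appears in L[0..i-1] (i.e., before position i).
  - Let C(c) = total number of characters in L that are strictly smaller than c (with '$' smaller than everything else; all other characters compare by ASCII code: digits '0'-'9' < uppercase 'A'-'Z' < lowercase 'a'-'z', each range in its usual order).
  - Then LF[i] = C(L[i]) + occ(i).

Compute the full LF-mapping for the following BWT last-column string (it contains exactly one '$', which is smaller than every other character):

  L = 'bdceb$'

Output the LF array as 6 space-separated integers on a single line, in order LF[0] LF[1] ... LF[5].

Char counts: '$':1, 'b':2, 'c':1, 'd':1, 'e':1
C (first-col start): C('$')=0, C('b')=1, C('c')=3, C('d')=4, C('e')=5
L[0]='b': occ=0, LF[0]=C('b')+0=1+0=1
L[1]='d': occ=0, LF[1]=C('d')+0=4+0=4
L[2]='c': occ=0, LF[2]=C('c')+0=3+0=3
L[3]='e': occ=0, LF[3]=C('e')+0=5+0=5
L[4]='b': occ=1, LF[4]=C('b')+1=1+1=2
L[5]='$': occ=0, LF[5]=C('$')+0=0+0=0

Answer: 1 4 3 5 2 0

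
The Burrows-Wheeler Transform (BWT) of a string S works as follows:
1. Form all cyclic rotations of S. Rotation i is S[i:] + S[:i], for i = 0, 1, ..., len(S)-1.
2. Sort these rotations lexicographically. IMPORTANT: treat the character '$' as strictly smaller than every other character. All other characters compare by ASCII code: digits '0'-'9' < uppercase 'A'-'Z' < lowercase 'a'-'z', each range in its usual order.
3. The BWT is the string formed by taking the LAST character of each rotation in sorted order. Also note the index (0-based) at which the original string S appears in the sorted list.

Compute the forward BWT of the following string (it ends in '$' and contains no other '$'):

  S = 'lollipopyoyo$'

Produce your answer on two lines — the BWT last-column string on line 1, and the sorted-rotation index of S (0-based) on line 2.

All 13 rotations (rotation i = S[i:]+S[:i]):
  rot[0] = lollipopyoyo$
  rot[1] = ollipopyoyo$l
  rot[2] = llipopyoyo$lo
  rot[3] = lipopyoyo$lol
  rot[4] = ipopyoyo$loll
  rot[5] = popyoyo$lolli
  rot[6] = opyoyo$lollip
  rot[7] = pyoyo$lollipo
  rot[8] = yoyo$lollipop
  rot[9] = oyo$lollipopy
  rot[10] = yo$lollipopyo
  rot[11] = o$lollipopyoy
  rot[12] = $lollipopyoyo
Sorted (with $ < everything):
  sorted[0] = $lollipopyoyo  (last char: 'o')
  sorted[1] = ipopyoyo$loll  (last char: 'l')
  sorted[2] = lipopyoyo$lol  (last char: 'l')
  sorted[3] = llipopyoyo$lo  (last char: 'o')
  sorted[4] = lollipopyoyo$  (last char: '$')
  sorted[5] = o$lollipopyoy  (last char: 'y')
  sorted[6] = ollipopyoyo$l  (last char: 'l')
  sorted[7] = opyoyo$lollip  (last char: 'p')
  sorted[8] = oyo$lollipopy  (last char: 'y')
  sorted[9] = popyoyo$lolli  (last char: 'i')
  sorted[10] = pyoyo$lollipo  (last char: 'o')
  sorted[11] = yo$lollipopyo  (last char: 'o')
  sorted[12] = yoyo$lollipop  (last char: 'p')
Last column: ollo$ylpyioop
Original string S is at sorted index 4

Answer: ollo$ylpyioop
4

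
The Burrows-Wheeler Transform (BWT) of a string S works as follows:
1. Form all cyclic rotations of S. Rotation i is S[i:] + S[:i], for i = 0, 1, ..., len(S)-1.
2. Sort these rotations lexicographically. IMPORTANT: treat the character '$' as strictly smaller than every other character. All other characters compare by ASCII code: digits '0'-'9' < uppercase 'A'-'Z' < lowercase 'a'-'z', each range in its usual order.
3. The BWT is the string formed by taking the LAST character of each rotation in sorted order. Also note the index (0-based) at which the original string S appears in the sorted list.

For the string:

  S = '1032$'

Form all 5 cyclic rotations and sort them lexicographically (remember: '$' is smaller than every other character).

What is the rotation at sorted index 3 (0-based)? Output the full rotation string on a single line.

All 5 rotations (rotation i = S[i:]+S[:i]):
  rot[0] = 1032$
  rot[1] = 032$1
  rot[2] = 32$10
  rot[3] = 2$103
  rot[4] = $1032
Sorted (with $ < everything):
  sorted[0] = $1032
  sorted[1] = 032$1
  sorted[2] = 1032$
  sorted[3] = 2$103
  sorted[4] = 32$10
sorted[3] = 2$103

Answer: 2$103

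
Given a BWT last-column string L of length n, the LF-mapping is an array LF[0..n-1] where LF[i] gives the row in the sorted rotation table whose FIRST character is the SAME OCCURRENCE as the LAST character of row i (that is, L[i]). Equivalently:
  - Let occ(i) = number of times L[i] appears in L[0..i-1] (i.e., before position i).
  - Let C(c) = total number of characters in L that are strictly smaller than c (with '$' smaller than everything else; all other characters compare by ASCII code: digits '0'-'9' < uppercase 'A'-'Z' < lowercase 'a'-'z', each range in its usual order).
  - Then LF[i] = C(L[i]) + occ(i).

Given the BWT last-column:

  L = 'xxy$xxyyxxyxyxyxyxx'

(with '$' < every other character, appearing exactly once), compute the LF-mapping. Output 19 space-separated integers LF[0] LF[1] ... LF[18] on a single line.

Char counts: '$':1, 'x':11, 'y':7
C (first-col start): C('$')=0, C('x')=1, C('y')=12
L[0]='x': occ=0, LF[0]=C('x')+0=1+0=1
L[1]='x': occ=1, LF[1]=C('x')+1=1+1=2
L[2]='y': occ=0, LF[2]=C('y')+0=12+0=12
L[3]='$': occ=0, LF[3]=C('$')+0=0+0=0
L[4]='x': occ=2, LF[4]=C('x')+2=1+2=3
L[5]='x': occ=3, LF[5]=C('x')+3=1+3=4
L[6]='y': occ=1, LF[6]=C('y')+1=12+1=13
L[7]='y': occ=2, LF[7]=C('y')+2=12+2=14
L[8]='x': occ=4, LF[8]=C('x')+4=1+4=5
L[9]='x': occ=5, LF[9]=C('x')+5=1+5=6
L[10]='y': occ=3, LF[10]=C('y')+3=12+3=15
L[11]='x': occ=6, LF[11]=C('x')+6=1+6=7
L[12]='y': occ=4, LF[12]=C('y')+4=12+4=16
L[13]='x': occ=7, LF[13]=C('x')+7=1+7=8
L[14]='y': occ=5, LF[14]=C('y')+5=12+5=17
L[15]='x': occ=8, LF[15]=C('x')+8=1+8=9
L[16]='y': occ=6, LF[16]=C('y')+6=12+6=18
L[17]='x': occ=9, LF[17]=C('x')+9=1+9=10
L[18]='x': occ=10, LF[18]=C('x')+10=1+10=11

Answer: 1 2 12 0 3 4 13 14 5 6 15 7 16 8 17 9 18 10 11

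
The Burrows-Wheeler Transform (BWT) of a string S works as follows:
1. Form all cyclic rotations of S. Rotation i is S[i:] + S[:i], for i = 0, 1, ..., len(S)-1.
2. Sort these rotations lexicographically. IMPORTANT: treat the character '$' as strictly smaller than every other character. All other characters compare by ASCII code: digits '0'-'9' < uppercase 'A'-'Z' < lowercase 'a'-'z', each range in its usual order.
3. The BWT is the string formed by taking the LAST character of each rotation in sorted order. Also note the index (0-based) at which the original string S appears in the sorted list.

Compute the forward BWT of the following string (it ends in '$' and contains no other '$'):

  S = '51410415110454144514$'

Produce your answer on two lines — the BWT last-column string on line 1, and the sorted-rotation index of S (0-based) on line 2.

All 21 rotations (rotation i = S[i:]+S[:i]):
  rot[0] = 51410415110454144514$
  rot[1] = 1410415110454144514$5
  rot[2] = 410415110454144514$51
  rot[3] = 10415110454144514$514
  rot[4] = 0415110454144514$5141
  rot[5] = 415110454144514$51410
  rot[6] = 15110454144514$514104
  rot[7] = 5110454144514$5141041
  rot[8] = 110454144514$51410415
  rot[9] = 10454144514$514104151
  rot[10] = 0454144514$5141041511
  rot[11] = 454144514$51410415110
  rot[12] = 54144514$514104151104
  rot[13] = 4144514$5141041511045
  rot[14] = 144514$51410415110454
  rot[15] = 44514$514104151104541
  rot[16] = 4514$5141041511045414
  rot[17] = 514$51410415110454144
  rot[18] = 14$514104151104541445
  rot[19] = 4$5141041511045414451
  rot[20] = $51410415110454144514
Sorted (with $ < everything):
  sorted[0] = $51410415110454144514  (last char: '4')
  sorted[1] = 0415110454144514$5141  (last char: '1')
  sorted[2] = 0454144514$5141041511  (last char: '1')
  sorted[3] = 10415110454144514$514  (last char: '4')
  sorted[4] = 10454144514$514104151  (last char: '1')
  sorted[5] = 110454144514$51410415  (last char: '5')
  sorted[6] = 14$514104151104541445  (last char: '5')
  sorted[7] = 1410415110454144514$5  (last char: '5')
  sorted[8] = 144514$51410415110454  (last char: '4')
  sorted[9] = 15110454144514$514104  (last char: '4')
  sorted[10] = 4$5141041511045414451  (last char: '1')
  sorted[11] = 410415110454144514$51  (last char: '1')
  sorted[12] = 4144514$5141041511045  (last char: '5')
  sorted[13] = 415110454144514$51410  (last char: '0')
  sorted[14] = 44514$514104151104541  (last char: '1')
  sorted[15] = 4514$5141041511045414  (last char: '4')
  sorted[16] = 454144514$51410415110  (last char: '0')
  sorted[17] = 5110454144514$5141041  (last char: '1')
  sorted[18] = 514$51410415110454144  (last char: '4')
  sorted[19] = 51410415110454144514$  (last char: '$')
  sorted[20] = 54144514$514104151104  (last char: '4')
Last column: 4114155544115014014$4
Original string S is at sorted index 19

Answer: 4114155544115014014$4
19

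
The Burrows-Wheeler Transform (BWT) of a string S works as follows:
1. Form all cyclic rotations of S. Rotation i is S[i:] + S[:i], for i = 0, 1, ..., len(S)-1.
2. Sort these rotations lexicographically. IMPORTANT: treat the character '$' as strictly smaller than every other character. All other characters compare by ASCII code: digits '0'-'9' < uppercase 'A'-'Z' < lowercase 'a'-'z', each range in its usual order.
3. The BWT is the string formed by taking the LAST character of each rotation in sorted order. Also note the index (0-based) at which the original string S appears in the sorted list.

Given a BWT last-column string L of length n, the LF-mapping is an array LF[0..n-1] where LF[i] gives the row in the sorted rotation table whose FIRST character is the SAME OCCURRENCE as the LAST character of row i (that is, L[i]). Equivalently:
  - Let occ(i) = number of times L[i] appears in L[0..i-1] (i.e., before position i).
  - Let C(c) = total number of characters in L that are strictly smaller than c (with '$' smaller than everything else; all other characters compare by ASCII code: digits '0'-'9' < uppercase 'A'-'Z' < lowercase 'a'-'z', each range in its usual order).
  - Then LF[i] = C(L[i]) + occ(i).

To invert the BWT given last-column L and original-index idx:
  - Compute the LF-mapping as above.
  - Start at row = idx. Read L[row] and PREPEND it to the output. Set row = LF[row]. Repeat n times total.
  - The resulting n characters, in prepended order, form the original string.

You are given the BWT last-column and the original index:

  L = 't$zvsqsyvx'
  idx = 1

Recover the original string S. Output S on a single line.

Answer: qvsvyxzst$

Derivation:
LF mapping: 4 0 9 5 2 1 3 8 6 7
Walk LF starting at row 1, prepending L[row]:
  step 1: row=1, L[1]='$', prepend. Next row=LF[1]=0
  step 2: row=0, L[0]='t', prepend. Next row=LF[0]=4
  step 3: row=4, L[4]='s', prepend. Next row=LF[4]=2
  step 4: row=2, L[2]='z', prepend. Next row=LF[2]=9
  step 5: row=9, L[9]='x', prepend. Next row=LF[9]=7
  step 6: row=7, L[7]='y', prepend. Next row=LF[7]=8
  step 7: row=8, L[8]='v', prepend. Next row=LF[8]=6
  step 8: row=6, L[6]='s', prepend. Next row=LF[6]=3
  step 9: row=3, L[3]='v', prepend. Next row=LF[3]=5
  step 10: row=5, L[5]='q', prepend. Next row=LF[5]=1
Reversed output: qvsvyxzst$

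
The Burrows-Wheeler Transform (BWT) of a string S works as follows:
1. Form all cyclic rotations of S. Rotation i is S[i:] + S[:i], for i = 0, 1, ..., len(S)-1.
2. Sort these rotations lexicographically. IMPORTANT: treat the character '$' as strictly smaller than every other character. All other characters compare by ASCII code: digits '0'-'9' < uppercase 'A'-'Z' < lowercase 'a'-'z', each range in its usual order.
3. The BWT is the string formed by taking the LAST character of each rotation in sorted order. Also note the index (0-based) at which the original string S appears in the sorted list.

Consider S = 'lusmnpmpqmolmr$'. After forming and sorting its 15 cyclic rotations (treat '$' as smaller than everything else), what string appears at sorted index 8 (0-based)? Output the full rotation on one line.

All 15 rotations (rotation i = S[i:]+S[:i]):
  rot[0] = lusmnpmpqmolmr$
  rot[1] = usmnpmpqmolmr$l
  rot[2] = smnpmpqmolmr$lu
  rot[3] = mnpmpqmolmr$lus
  rot[4] = npmpqmolmr$lusm
  rot[5] = pmpqmolmr$lusmn
  rot[6] = mpqmolmr$lusmnp
  rot[7] = pqmolmr$lusmnpm
  rot[8] = qmolmr$lusmnpmp
  rot[9] = molmr$lusmnpmpq
  rot[10] = olmr$lusmnpmpqm
  rot[11] = lmr$lusmnpmpqmo
  rot[12] = mr$lusmnpmpqmol
  rot[13] = r$lusmnpmpqmolm
  rot[14] = $lusmnpmpqmolmr
Sorted (with $ < everything):
  sorted[0] = $lusmnpmpqmolmr
  sorted[1] = lmr$lusmnpmpqmo
  sorted[2] = lusmnpmpqmolmr$
  sorted[3] = mnpmpqmolmr$lus
  sorted[4] = molmr$lusmnpmpq
  sorted[5] = mpqmolmr$lusmnp
  sorted[6] = mr$lusmnpmpqmol
  sorted[7] = npmpqmolmr$lusm
  sorted[8] = olmr$lusmnpmpqm
  sorted[9] = pmpqmolmr$lusmn
  sorted[10] = pqmolmr$lusmnpm
  sorted[11] = qmolmr$lusmnpmp
  sorted[12] = r$lusmnpmpqmolm
  sorted[13] = smnpmpqmolmr$lu
  sorted[14] = usmnpmpqmolmr$l
sorted[8] = olmr$lusmnpmpqm

Answer: olmr$lusmnpmpqm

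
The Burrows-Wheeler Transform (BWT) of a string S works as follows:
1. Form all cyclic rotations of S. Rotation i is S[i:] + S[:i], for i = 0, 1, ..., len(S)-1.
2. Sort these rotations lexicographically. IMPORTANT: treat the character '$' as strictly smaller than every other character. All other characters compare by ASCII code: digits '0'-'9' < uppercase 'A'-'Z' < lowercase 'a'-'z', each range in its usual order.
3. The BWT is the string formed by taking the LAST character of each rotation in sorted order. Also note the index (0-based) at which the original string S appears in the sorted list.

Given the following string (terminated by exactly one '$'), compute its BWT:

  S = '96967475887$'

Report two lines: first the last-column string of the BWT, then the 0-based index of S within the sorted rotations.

All 12 rotations (rotation i = S[i:]+S[:i]):
  rot[0] = 96967475887$
  rot[1] = 6967475887$9
  rot[2] = 967475887$96
  rot[3] = 67475887$969
  rot[4] = 7475887$9696
  rot[5] = 475887$96967
  rot[6] = 75887$969674
  rot[7] = 5887$9696747
  rot[8] = 887$96967475
  rot[9] = 87$969674758
  rot[10] = 7$9696747588
  rot[11] = $96967475887
Sorted (with $ < everything):
  sorted[0] = $96967475887  (last char: '7')
  sorted[1] = 475887$96967  (last char: '7')
  sorted[2] = 5887$9696747  (last char: '7')
  sorted[3] = 67475887$969  (last char: '9')
  sorted[4] = 6967475887$9  (last char: '9')
  sorted[5] = 7$9696747588  (last char: '8')
  sorted[6] = 7475887$9696  (last char: '6')
  sorted[7] = 75887$969674  (last char: '4')
  sorted[8] = 87$969674758  (last char: '8')
  sorted[9] = 887$96967475  (last char: '5')
  sorted[10] = 967475887$96  (last char: '6')
  sorted[11] = 96967475887$  (last char: '$')
Last column: 77799864856$
Original string S is at sorted index 11

Answer: 77799864856$
11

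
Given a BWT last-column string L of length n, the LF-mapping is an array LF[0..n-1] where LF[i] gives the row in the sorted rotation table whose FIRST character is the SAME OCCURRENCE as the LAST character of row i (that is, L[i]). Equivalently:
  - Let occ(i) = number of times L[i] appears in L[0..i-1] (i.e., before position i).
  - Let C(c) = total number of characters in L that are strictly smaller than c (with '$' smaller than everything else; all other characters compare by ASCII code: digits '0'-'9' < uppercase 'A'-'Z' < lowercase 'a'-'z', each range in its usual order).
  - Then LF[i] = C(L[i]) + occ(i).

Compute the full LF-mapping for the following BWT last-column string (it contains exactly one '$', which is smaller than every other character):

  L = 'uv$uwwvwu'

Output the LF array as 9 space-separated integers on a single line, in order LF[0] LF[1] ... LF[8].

Answer: 1 4 0 2 6 7 5 8 3

Derivation:
Char counts: '$':1, 'u':3, 'v':2, 'w':3
C (first-col start): C('$')=0, C('u')=1, C('v')=4, C('w')=6
L[0]='u': occ=0, LF[0]=C('u')+0=1+0=1
L[1]='v': occ=0, LF[1]=C('v')+0=4+0=4
L[2]='$': occ=0, LF[2]=C('$')+0=0+0=0
L[3]='u': occ=1, LF[3]=C('u')+1=1+1=2
L[4]='w': occ=0, LF[4]=C('w')+0=6+0=6
L[5]='w': occ=1, LF[5]=C('w')+1=6+1=7
L[6]='v': occ=1, LF[6]=C('v')+1=4+1=5
L[7]='w': occ=2, LF[7]=C('w')+2=6+2=8
L[8]='u': occ=2, LF[8]=C('u')+2=1+2=3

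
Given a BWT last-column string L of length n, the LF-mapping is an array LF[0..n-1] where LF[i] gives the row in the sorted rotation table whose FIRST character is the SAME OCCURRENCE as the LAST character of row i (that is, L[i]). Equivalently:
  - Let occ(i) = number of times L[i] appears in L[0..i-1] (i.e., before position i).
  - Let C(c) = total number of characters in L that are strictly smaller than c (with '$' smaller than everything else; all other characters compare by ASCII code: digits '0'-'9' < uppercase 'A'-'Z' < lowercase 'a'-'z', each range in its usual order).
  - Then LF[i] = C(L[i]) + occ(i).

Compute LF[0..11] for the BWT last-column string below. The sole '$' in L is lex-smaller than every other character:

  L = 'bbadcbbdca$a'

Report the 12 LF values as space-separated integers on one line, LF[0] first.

Char counts: '$':1, 'a':3, 'b':4, 'c':2, 'd':2
C (first-col start): C('$')=0, C('a')=1, C('b')=4, C('c')=8, C('d')=10
L[0]='b': occ=0, LF[0]=C('b')+0=4+0=4
L[1]='b': occ=1, LF[1]=C('b')+1=4+1=5
L[2]='a': occ=0, LF[2]=C('a')+0=1+0=1
L[3]='d': occ=0, LF[3]=C('d')+0=10+0=10
L[4]='c': occ=0, LF[4]=C('c')+0=8+0=8
L[5]='b': occ=2, LF[5]=C('b')+2=4+2=6
L[6]='b': occ=3, LF[6]=C('b')+3=4+3=7
L[7]='d': occ=1, LF[7]=C('d')+1=10+1=11
L[8]='c': occ=1, LF[8]=C('c')+1=8+1=9
L[9]='a': occ=1, LF[9]=C('a')+1=1+1=2
L[10]='$': occ=0, LF[10]=C('$')+0=0+0=0
L[11]='a': occ=2, LF[11]=C('a')+2=1+2=3

Answer: 4 5 1 10 8 6 7 11 9 2 0 3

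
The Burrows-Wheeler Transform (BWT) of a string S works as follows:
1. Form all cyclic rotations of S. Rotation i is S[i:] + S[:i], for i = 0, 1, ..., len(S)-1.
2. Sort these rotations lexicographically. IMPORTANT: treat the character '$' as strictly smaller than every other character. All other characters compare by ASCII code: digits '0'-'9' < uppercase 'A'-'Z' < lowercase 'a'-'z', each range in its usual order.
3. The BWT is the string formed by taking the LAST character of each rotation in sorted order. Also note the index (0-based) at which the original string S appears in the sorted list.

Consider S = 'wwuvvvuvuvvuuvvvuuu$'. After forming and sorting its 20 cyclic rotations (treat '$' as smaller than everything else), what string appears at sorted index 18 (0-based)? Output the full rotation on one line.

Answer: wuvvvuvuvvuuvvvuuu$w

Derivation:
All 20 rotations (rotation i = S[i:]+S[:i]):
  rot[0] = wwuvvvuvuvvuuvvvuuu$
  rot[1] = wuvvvuvuvvuuvvvuuu$w
  rot[2] = uvvvuvuvvuuvvvuuu$ww
  rot[3] = vvvuvuvvuuvvvuuu$wwu
  rot[4] = vvuvuvvuuvvvuuu$wwuv
  rot[5] = vuvuvvuuvvvuuu$wwuvv
  rot[6] = uvuvvuuvvvuuu$wwuvvv
  rot[7] = vuvvuuvvvuuu$wwuvvvu
  rot[8] = uvvuuvvvuuu$wwuvvvuv
  rot[9] = vvuuvvvuuu$wwuvvvuvu
  rot[10] = vuuvvvuuu$wwuvvvuvuv
  rot[11] = uuvvvuuu$wwuvvvuvuvv
  rot[12] = uvvvuuu$wwuvvvuvuvvu
  rot[13] = vvvuuu$wwuvvvuvuvvuu
  rot[14] = vvuuu$wwuvvvuvuvvuuv
  rot[15] = vuuu$wwuvvvuvuvvuuvv
  rot[16] = uuu$wwuvvvuvuvvuuvvv
  rot[17] = uu$wwuvvvuvuvvuuvvvu
  rot[18] = u$wwuvvvuvuvvuuvvvuu
  rot[19] = $wwuvvvuvuvvuuvvvuuu
Sorted (with $ < everything):
  sorted[0] = $wwuvvvuvuvvuuvvvuuu
  sorted[1] = u$wwuvvvuvuvvuuvvvuu
  sorted[2] = uu$wwuvvvuvuvvuuvvvu
  sorted[3] = uuu$wwuvvvuvuvvuuvvv
  sorted[4] = uuvvvuuu$wwuvvvuvuvv
  sorted[5] = uvuvvuuvvvuuu$wwuvvv
  sorted[6] = uvvuuvvvuuu$wwuvvvuv
  sorted[7] = uvvvuuu$wwuvvvuvuvvu
  sorted[8] = uvvvuvuvvuuvvvuuu$ww
  sorted[9] = vuuu$wwuvvvuvuvvuuvv
  sorted[10] = vuuvvvuuu$wwuvvvuvuv
  sorted[11] = vuvuvvuuvvvuuu$wwuvv
  sorted[12] = vuvvuuvvvuuu$wwuvvvu
  sorted[13] = vvuuu$wwuvvvuvuvvuuv
  sorted[14] = vvuuvvvuuu$wwuvvvuvu
  sorted[15] = vvuvuvvuuvvvuuu$wwuv
  sorted[16] = vvvuuu$wwuvvvuvuvvuu
  sorted[17] = vvvuvuvvuuvvvuuu$wwu
  sorted[18] = wuvvvuvuvvuuvvvuuu$w
  sorted[19] = wwuvvvuvuvvuuvvvuuu$
sorted[18] = wuvvvuvuvvuuvvvuuu$w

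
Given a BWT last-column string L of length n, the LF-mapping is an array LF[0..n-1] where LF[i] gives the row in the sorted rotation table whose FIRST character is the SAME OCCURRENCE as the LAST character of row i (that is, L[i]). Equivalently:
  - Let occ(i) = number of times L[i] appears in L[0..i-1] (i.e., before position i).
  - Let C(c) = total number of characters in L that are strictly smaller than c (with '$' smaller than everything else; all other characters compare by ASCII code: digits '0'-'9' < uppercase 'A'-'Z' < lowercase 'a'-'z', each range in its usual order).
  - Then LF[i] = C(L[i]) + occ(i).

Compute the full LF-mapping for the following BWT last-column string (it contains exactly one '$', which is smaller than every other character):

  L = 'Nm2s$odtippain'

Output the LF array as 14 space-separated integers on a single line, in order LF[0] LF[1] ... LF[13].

Answer: 2 7 1 12 0 9 4 13 5 10 11 3 6 8

Derivation:
Char counts: '$':1, '2':1, 'N':1, 'a':1, 'd':1, 'i':2, 'm':1, 'n':1, 'o':1, 'p':2, 's':1, 't':1
C (first-col start): C('$')=0, C('2')=1, C('N')=2, C('a')=3, C('d')=4, C('i')=5, C('m')=7, C('n')=8, C('o')=9, C('p')=10, C('s')=12, C('t')=13
L[0]='N': occ=0, LF[0]=C('N')+0=2+0=2
L[1]='m': occ=0, LF[1]=C('m')+0=7+0=7
L[2]='2': occ=0, LF[2]=C('2')+0=1+0=1
L[3]='s': occ=0, LF[3]=C('s')+0=12+0=12
L[4]='$': occ=0, LF[4]=C('$')+0=0+0=0
L[5]='o': occ=0, LF[5]=C('o')+0=9+0=9
L[6]='d': occ=0, LF[6]=C('d')+0=4+0=4
L[7]='t': occ=0, LF[7]=C('t')+0=13+0=13
L[8]='i': occ=0, LF[8]=C('i')+0=5+0=5
L[9]='p': occ=0, LF[9]=C('p')+0=10+0=10
L[10]='p': occ=1, LF[10]=C('p')+1=10+1=11
L[11]='a': occ=0, LF[11]=C('a')+0=3+0=3
L[12]='i': occ=1, LF[12]=C('i')+1=5+1=6
L[13]='n': occ=0, LF[13]=C('n')+0=8+0=8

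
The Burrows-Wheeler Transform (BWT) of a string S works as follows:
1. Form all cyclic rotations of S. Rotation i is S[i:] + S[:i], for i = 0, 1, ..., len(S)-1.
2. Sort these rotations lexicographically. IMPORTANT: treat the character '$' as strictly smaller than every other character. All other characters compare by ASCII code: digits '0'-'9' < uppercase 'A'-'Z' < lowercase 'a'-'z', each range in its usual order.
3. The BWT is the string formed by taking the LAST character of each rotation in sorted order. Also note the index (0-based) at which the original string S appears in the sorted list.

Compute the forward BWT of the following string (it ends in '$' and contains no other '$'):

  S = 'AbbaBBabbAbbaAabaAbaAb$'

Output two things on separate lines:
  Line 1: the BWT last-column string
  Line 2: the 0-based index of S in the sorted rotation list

All 23 rotations (rotation i = S[i:]+S[:i]):
  rot[0] = AbbaBBabbAbbaAabaAbaAb$
  rot[1] = bbaBBabbAbbaAabaAbaAb$A
  rot[2] = baBBabbAbbaAabaAbaAb$Ab
  rot[3] = aBBabbAbbaAabaAbaAb$Abb
  rot[4] = BBabbAbbaAabaAbaAb$Abba
  rot[5] = BabbAbbaAabaAbaAb$AbbaB
  rot[6] = abbAbbaAabaAbaAb$AbbaBB
  rot[7] = bbAbbaAabaAbaAb$AbbaBBa
  rot[8] = bAbbaAabaAbaAb$AbbaBBab
  rot[9] = AbbaAabaAbaAb$AbbaBBabb
  rot[10] = bbaAabaAbaAb$AbbaBBabbA
  rot[11] = baAabaAbaAb$AbbaBBabbAb
  rot[12] = aAabaAbaAb$AbbaBBabbAbb
  rot[13] = AabaAbaAb$AbbaBBabbAbba
  rot[14] = abaAbaAb$AbbaBBabbAbbaA
  rot[15] = baAbaAb$AbbaBBabbAbbaAa
  rot[16] = aAbaAb$AbbaBBabbAbbaAab
  rot[17] = AbaAb$AbbaBBabbAbbaAaba
  rot[18] = baAb$AbbaBBabbAbbaAabaA
  rot[19] = aAb$AbbaBBabbAbbaAabaAb
  rot[20] = Ab$AbbaBBabbAbbaAabaAba
  rot[21] = b$AbbaBBabbAbbaAabaAbaA
  rot[22] = $AbbaBBabbAbbaAabaAbaAb
Sorted (with $ < everything):
  sorted[0] = $AbbaBBabbAbbaAabaAbaAb  (last char: 'b')
  sorted[1] = AabaAbaAb$AbbaBBabbAbba  (last char: 'a')
  sorted[2] = Ab$AbbaBBabbAbbaAabaAba  (last char: 'a')
  sorted[3] = AbaAb$AbbaBBabbAbbaAaba  (last char: 'a')
  sorted[4] = AbbaAabaAbaAb$AbbaBBabb  (last char: 'b')
  sorted[5] = AbbaBBabbAbbaAabaAbaAb$  (last char: '$')
  sorted[6] = BBabbAbbaAabaAbaAb$Abba  (last char: 'a')
  sorted[7] = BabbAbbaAabaAbaAb$AbbaB  (last char: 'B')
  sorted[8] = aAabaAbaAb$AbbaBBabbAbb  (last char: 'b')
  sorted[9] = aAb$AbbaBBabbAbbaAabaAb  (last char: 'b')
  sorted[10] = aAbaAb$AbbaBBabbAbbaAab  (last char: 'b')
  sorted[11] = aBBabbAbbaAabaAbaAb$Abb  (last char: 'b')
  sorted[12] = abaAbaAb$AbbaBBabbAbbaA  (last char: 'A')
  sorted[13] = abbAbbaAabaAbaAb$AbbaBB  (last char: 'B')
  sorted[14] = b$AbbaBBabbAbbaAabaAbaA  (last char: 'A')
  sorted[15] = bAbbaAabaAbaAb$AbbaBBab  (last char: 'b')
  sorted[16] = baAabaAbaAb$AbbaBBabbAb  (last char: 'b')
  sorted[17] = baAb$AbbaBBabbAbbaAabaA  (last char: 'A')
  sorted[18] = baAbaAb$AbbaBBabbAbbaAa  (last char: 'a')
  sorted[19] = baBBabbAbbaAabaAbaAb$Ab  (last char: 'b')
  sorted[20] = bbAbbaAabaAbaAb$AbbaBBa  (last char: 'a')
  sorted[21] = bbaAabaAbaAb$AbbaBBabbA  (last char: 'A')
  sorted[22] = bbaBBabbAbbaAabaAbaAb$A  (last char: 'A')
Last column: baaab$aBbbbbABAbbAabaAA
Original string S is at sorted index 5

Answer: baaab$aBbbbbABAbbAabaAA
5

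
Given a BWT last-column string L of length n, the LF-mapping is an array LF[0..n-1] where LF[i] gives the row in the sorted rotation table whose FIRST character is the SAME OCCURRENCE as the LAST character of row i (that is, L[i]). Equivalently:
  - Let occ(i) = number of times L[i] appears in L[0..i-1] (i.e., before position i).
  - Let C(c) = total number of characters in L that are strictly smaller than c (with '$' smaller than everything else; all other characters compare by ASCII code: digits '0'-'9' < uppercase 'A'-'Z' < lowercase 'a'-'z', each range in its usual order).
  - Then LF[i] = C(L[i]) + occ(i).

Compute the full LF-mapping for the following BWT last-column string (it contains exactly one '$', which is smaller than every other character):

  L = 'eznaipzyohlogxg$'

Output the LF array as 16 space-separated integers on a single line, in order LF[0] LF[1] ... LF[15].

Char counts: '$':1, 'a':1, 'e':1, 'g':2, 'h':1, 'i':1, 'l':1, 'n':1, 'o':2, 'p':1, 'x':1, 'y':1, 'z':2
C (first-col start): C('$')=0, C('a')=1, C('e')=2, C('g')=3, C('h')=5, C('i')=6, C('l')=7, C('n')=8, C('o')=9, C('p')=11, C('x')=12, C('y')=13, C('z')=14
L[0]='e': occ=0, LF[0]=C('e')+0=2+0=2
L[1]='z': occ=0, LF[1]=C('z')+0=14+0=14
L[2]='n': occ=0, LF[2]=C('n')+0=8+0=8
L[3]='a': occ=0, LF[3]=C('a')+0=1+0=1
L[4]='i': occ=0, LF[4]=C('i')+0=6+0=6
L[5]='p': occ=0, LF[5]=C('p')+0=11+0=11
L[6]='z': occ=1, LF[6]=C('z')+1=14+1=15
L[7]='y': occ=0, LF[7]=C('y')+0=13+0=13
L[8]='o': occ=0, LF[8]=C('o')+0=9+0=9
L[9]='h': occ=0, LF[9]=C('h')+0=5+0=5
L[10]='l': occ=0, LF[10]=C('l')+0=7+0=7
L[11]='o': occ=1, LF[11]=C('o')+1=9+1=10
L[12]='g': occ=0, LF[12]=C('g')+0=3+0=3
L[13]='x': occ=0, LF[13]=C('x')+0=12+0=12
L[14]='g': occ=1, LF[14]=C('g')+1=3+1=4
L[15]='$': occ=0, LF[15]=C('$')+0=0+0=0

Answer: 2 14 8 1 6 11 15 13 9 5 7 10 3 12 4 0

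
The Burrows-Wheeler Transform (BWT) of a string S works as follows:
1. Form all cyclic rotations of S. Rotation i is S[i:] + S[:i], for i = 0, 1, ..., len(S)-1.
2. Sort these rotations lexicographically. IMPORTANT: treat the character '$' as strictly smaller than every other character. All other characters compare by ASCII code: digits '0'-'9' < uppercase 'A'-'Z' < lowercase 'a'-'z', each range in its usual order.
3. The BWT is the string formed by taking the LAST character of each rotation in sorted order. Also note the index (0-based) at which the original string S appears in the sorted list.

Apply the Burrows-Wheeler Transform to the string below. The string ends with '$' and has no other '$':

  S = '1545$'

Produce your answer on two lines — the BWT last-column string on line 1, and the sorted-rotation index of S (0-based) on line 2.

Answer: 5$541
1

Derivation:
All 5 rotations (rotation i = S[i:]+S[:i]):
  rot[0] = 1545$
  rot[1] = 545$1
  rot[2] = 45$15
  rot[3] = 5$154
  rot[4] = $1545
Sorted (with $ < everything):
  sorted[0] = $1545  (last char: '5')
  sorted[1] = 1545$  (last char: '$')
  sorted[2] = 45$15  (last char: '5')
  sorted[3] = 5$154  (last char: '4')
  sorted[4] = 545$1  (last char: '1')
Last column: 5$541
Original string S is at sorted index 1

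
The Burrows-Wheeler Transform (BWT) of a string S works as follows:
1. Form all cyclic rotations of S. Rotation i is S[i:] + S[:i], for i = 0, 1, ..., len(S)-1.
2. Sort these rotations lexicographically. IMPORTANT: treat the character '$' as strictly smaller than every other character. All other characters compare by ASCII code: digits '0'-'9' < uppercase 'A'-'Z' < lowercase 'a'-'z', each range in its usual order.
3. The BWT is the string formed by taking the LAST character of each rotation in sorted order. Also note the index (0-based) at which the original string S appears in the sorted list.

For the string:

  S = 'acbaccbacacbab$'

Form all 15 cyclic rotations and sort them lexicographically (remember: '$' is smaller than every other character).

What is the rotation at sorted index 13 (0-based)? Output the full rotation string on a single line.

Answer: cbaccbacacbab$a

Derivation:
All 15 rotations (rotation i = S[i:]+S[:i]):
  rot[0] = acbaccbacacbab$
  rot[1] = cbaccbacacbab$a
  rot[2] = baccbacacbab$ac
  rot[3] = accbacacbab$acb
  rot[4] = ccbacacbab$acba
  rot[5] = cbacacbab$acbac
  rot[6] = bacacbab$acbacc
  rot[7] = acacbab$acbaccb
  rot[8] = cacbab$acbaccba
  rot[9] = acbab$acbaccbac
  rot[10] = cbab$acbaccbaca
  rot[11] = bab$acbaccbacac
  rot[12] = ab$acbaccbacacb
  rot[13] = b$acbaccbacacba
  rot[14] = $acbaccbacacbab
Sorted (with $ < everything):
  sorted[0] = $acbaccbacacbab
  sorted[1] = ab$acbaccbacacb
  sorted[2] = acacbab$acbaccb
  sorted[3] = acbab$acbaccbac
  sorted[4] = acbaccbacacbab$
  sorted[5] = accbacacbab$acb
  sorted[6] = b$acbaccbacacba
  sorted[7] = bab$acbaccbacac
  sorted[8] = bacacbab$acbacc
  sorted[9] = baccbacacbab$ac
  sorted[10] = cacbab$acbaccba
  sorted[11] = cbab$acbaccbaca
  sorted[12] = cbacacbab$acbac
  sorted[13] = cbaccbacacbab$a
  sorted[14] = ccbacacbab$acba
sorted[13] = cbaccbacacbab$a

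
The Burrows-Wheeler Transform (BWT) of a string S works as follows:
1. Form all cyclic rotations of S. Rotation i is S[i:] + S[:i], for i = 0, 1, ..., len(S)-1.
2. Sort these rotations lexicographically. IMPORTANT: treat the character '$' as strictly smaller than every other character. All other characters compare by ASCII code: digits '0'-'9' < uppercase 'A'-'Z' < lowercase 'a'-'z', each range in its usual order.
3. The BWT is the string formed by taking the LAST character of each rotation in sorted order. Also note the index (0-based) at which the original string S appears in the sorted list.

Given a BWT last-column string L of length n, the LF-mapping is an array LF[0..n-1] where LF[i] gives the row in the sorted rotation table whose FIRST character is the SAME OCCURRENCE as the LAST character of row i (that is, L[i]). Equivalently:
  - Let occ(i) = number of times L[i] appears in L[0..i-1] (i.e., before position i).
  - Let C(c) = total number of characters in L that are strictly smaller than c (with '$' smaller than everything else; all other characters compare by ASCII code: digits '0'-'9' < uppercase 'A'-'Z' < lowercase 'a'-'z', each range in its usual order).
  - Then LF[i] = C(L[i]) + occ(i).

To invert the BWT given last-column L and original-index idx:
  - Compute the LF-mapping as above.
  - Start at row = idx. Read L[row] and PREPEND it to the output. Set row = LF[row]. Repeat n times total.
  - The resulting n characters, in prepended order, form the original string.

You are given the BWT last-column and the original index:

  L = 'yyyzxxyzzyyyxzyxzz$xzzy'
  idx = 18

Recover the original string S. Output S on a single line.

Answer: zyyzzzzyxxzzyxxzxyyyyy$

Derivation:
LF mapping: 6 7 8 15 1 2 9 16 17 10 11 12 3 18 13 4 19 20 0 5 21 22 14
Walk LF starting at row 18, prepending L[row]:
  step 1: row=18, L[18]='$', prepend. Next row=LF[18]=0
  step 2: row=0, L[0]='y', prepend. Next row=LF[0]=6
  step 3: row=6, L[6]='y', prepend. Next row=LF[6]=9
  step 4: row=9, L[9]='y', prepend. Next row=LF[9]=10
  step 5: row=10, L[10]='y', prepend. Next row=LF[10]=11
  step 6: row=11, L[11]='y', prepend. Next row=LF[11]=12
  step 7: row=12, L[12]='x', prepend. Next row=LF[12]=3
  step 8: row=3, L[3]='z', prepend. Next row=LF[3]=15
  step 9: row=15, L[15]='x', prepend. Next row=LF[15]=4
  step 10: row=4, L[4]='x', prepend. Next row=LF[4]=1
  step 11: row=1, L[1]='y', prepend. Next row=LF[1]=7
  step 12: row=7, L[7]='z', prepend. Next row=LF[7]=16
  step 13: row=16, L[16]='z', prepend. Next row=LF[16]=19
  step 14: row=19, L[19]='x', prepend. Next row=LF[19]=5
  step 15: row=5, L[5]='x', prepend. Next row=LF[5]=2
  step 16: row=2, L[2]='y', prepend. Next row=LF[2]=8
  step 17: row=8, L[8]='z', prepend. Next row=LF[8]=17
  step 18: row=17, L[17]='z', prepend. Next row=LF[17]=20
  step 19: row=20, L[20]='z', prepend. Next row=LF[20]=21
  step 20: row=21, L[21]='z', prepend. Next row=LF[21]=22
  step 21: row=22, L[22]='y', prepend. Next row=LF[22]=14
  step 22: row=14, L[14]='y', prepend. Next row=LF[14]=13
  step 23: row=13, L[13]='z', prepend. Next row=LF[13]=18
Reversed output: zyyzzzzyxxzzyxxzxyyyyy$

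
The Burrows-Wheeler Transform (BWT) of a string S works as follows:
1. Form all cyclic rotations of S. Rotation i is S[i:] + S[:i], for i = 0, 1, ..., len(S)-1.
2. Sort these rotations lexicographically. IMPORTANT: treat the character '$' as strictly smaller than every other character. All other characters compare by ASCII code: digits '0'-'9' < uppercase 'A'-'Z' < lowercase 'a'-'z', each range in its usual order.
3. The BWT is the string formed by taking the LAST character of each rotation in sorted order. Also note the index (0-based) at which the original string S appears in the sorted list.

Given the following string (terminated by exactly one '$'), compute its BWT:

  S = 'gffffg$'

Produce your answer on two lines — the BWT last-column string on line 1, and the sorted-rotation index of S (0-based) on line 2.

All 7 rotations (rotation i = S[i:]+S[:i]):
  rot[0] = gffffg$
  rot[1] = ffffg$g
  rot[2] = fffg$gf
  rot[3] = ffg$gff
  rot[4] = fg$gfff
  rot[5] = g$gffff
  rot[6] = $gffffg
Sorted (with $ < everything):
  sorted[0] = $gffffg  (last char: 'g')
  sorted[1] = ffffg$g  (last char: 'g')
  sorted[2] = fffg$gf  (last char: 'f')
  sorted[3] = ffg$gff  (last char: 'f')
  sorted[4] = fg$gfff  (last char: 'f')
  sorted[5] = g$gffff  (last char: 'f')
  sorted[6] = gffffg$  (last char: '$')
Last column: ggffff$
Original string S is at sorted index 6

Answer: ggffff$
6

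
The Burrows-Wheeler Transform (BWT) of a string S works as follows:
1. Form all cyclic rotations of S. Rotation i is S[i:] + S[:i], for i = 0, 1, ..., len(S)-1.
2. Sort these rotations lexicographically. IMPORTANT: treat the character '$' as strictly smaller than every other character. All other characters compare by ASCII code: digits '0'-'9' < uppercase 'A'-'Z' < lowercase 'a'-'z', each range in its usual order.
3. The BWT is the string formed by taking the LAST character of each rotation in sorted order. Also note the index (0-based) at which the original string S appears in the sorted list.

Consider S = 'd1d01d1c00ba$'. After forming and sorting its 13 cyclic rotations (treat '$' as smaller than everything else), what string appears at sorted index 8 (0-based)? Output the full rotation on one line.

All 13 rotations (rotation i = S[i:]+S[:i]):
  rot[0] = d1d01d1c00ba$
  rot[1] = 1d01d1c00ba$d
  rot[2] = d01d1c00ba$d1
  rot[3] = 01d1c00ba$d1d
  rot[4] = 1d1c00ba$d1d0
  rot[5] = d1c00ba$d1d01
  rot[6] = 1c00ba$d1d01d
  rot[7] = c00ba$d1d01d1
  rot[8] = 00ba$d1d01d1c
  rot[9] = 0ba$d1d01d1c0
  rot[10] = ba$d1d01d1c00
  rot[11] = a$d1d01d1c00b
  rot[12] = $d1d01d1c00ba
Sorted (with $ < everything):
  sorted[0] = $d1d01d1c00ba
  sorted[1] = 00ba$d1d01d1c
  sorted[2] = 01d1c00ba$d1d
  sorted[3] = 0ba$d1d01d1c0
  sorted[4] = 1c00ba$d1d01d
  sorted[5] = 1d01d1c00ba$d
  sorted[6] = 1d1c00ba$d1d0
  sorted[7] = a$d1d01d1c00b
  sorted[8] = ba$d1d01d1c00
  sorted[9] = c00ba$d1d01d1
  sorted[10] = d01d1c00ba$d1
  sorted[11] = d1c00ba$d1d01
  sorted[12] = d1d01d1c00ba$
sorted[8] = ba$d1d01d1c00

Answer: ba$d1d01d1c00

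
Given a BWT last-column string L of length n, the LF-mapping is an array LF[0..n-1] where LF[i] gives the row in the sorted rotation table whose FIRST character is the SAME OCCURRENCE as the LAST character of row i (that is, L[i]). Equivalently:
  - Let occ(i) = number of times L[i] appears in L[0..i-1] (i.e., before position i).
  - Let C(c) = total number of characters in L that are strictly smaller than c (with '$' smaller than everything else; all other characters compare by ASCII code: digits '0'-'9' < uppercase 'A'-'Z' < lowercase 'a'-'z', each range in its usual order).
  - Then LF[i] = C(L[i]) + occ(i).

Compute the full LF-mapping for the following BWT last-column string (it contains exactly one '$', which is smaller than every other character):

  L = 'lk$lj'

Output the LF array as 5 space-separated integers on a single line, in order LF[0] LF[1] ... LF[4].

Char counts: '$':1, 'j':1, 'k':1, 'l':2
C (first-col start): C('$')=0, C('j')=1, C('k')=2, C('l')=3
L[0]='l': occ=0, LF[0]=C('l')+0=3+0=3
L[1]='k': occ=0, LF[1]=C('k')+0=2+0=2
L[2]='$': occ=0, LF[2]=C('$')+0=0+0=0
L[3]='l': occ=1, LF[3]=C('l')+1=3+1=4
L[4]='j': occ=0, LF[4]=C('j')+0=1+0=1

Answer: 3 2 0 4 1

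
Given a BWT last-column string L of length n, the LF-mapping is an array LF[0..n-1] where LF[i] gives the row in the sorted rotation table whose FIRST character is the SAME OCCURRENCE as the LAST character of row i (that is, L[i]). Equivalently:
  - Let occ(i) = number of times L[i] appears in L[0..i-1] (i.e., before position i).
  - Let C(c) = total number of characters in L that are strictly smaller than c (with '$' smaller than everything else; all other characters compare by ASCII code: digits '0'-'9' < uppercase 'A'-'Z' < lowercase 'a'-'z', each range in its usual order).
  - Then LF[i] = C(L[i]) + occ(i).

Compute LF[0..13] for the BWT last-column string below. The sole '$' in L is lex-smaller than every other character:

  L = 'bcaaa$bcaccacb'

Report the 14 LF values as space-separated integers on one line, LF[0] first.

Answer: 6 9 1 2 3 0 7 10 4 11 12 5 13 8

Derivation:
Char counts: '$':1, 'a':5, 'b':3, 'c':5
C (first-col start): C('$')=0, C('a')=1, C('b')=6, C('c')=9
L[0]='b': occ=0, LF[0]=C('b')+0=6+0=6
L[1]='c': occ=0, LF[1]=C('c')+0=9+0=9
L[2]='a': occ=0, LF[2]=C('a')+0=1+0=1
L[3]='a': occ=1, LF[3]=C('a')+1=1+1=2
L[4]='a': occ=2, LF[4]=C('a')+2=1+2=3
L[5]='$': occ=0, LF[5]=C('$')+0=0+0=0
L[6]='b': occ=1, LF[6]=C('b')+1=6+1=7
L[7]='c': occ=1, LF[7]=C('c')+1=9+1=10
L[8]='a': occ=3, LF[8]=C('a')+3=1+3=4
L[9]='c': occ=2, LF[9]=C('c')+2=9+2=11
L[10]='c': occ=3, LF[10]=C('c')+3=9+3=12
L[11]='a': occ=4, LF[11]=C('a')+4=1+4=5
L[12]='c': occ=4, LF[12]=C('c')+4=9+4=13
L[13]='b': occ=2, LF[13]=C('b')+2=6+2=8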